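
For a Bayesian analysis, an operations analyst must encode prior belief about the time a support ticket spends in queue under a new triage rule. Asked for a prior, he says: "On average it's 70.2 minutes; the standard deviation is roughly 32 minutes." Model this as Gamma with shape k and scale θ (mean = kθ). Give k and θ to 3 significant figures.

For Gamma(k, scale θ): mean = kθ, variance = kθ², so CV = 1/√k.
CV = SD/mean = 32/70.2 = 0.4558, hence k = 1/CV² = 4.81.
Then θ = mean/k = 70.2/4.81 = 14.6.

k ≈ 4.81, θ ≈ 14.6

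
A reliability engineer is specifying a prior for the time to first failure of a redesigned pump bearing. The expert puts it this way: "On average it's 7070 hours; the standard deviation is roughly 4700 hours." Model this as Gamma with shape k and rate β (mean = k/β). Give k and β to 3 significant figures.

k ≈ 2.26, β ≈ 0.00032

For Gamma(k, rate β): mean = k/β, variance = k/β², so CV = 1/√k.
CV = SD/mean = 4700/7070 = 0.6648, hence k = 1/CV² = 2.26.
Then β = k/mean = 2.26/7070 = 0.00032.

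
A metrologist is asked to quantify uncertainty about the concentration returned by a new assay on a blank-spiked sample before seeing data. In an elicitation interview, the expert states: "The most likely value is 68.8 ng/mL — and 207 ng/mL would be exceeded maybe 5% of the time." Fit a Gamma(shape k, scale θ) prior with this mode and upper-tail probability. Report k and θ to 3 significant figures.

Gamma(k,θ) with k>1 has mode (k−1)θ, so θ = 68.8/(k−1).
Need P(X < 207) = 0.95 with θ tied to k this way. Start at k = 2, θ = 68.8: P(X<207) ≈ 0.802.
Too low — raise k to concentrate. Iterating converges to k ≈ 3.18.
Then θ = 68.8/(3.18−1) ≈ 31.5.

k ≈ 3.18, θ ≈ 31.5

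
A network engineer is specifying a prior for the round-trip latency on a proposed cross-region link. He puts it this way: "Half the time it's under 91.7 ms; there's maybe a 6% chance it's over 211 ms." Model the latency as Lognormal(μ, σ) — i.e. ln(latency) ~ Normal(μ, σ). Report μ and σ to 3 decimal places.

μ ≈ 4.519, σ ≈ 0.536

If T ~ Lognormal(μ,σ) then ln T ~ Normal(μ,σ), so the p-quantile of ln T is μ + z_p·σ.
ln(91.7) = 4.519 and ln(211) = 5.352; z_{0.5} = 0, z_{0.94} = 1.555.
σ = (5.352 − 4.519)/(1.555 − (0)) = 0.536.
μ = 4.519 − (0)·0.536 = 4.519.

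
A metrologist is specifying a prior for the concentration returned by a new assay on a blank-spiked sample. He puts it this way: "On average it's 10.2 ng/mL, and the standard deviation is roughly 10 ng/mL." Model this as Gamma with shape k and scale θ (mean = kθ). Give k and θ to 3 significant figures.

For Gamma(k, scale θ): mean = kθ, variance = kθ², so CV = 1/√k.
CV = SD/mean = 10/10.2 = 0.9804, hence k = 1/CV² = 1.04.
Then θ = mean/k = 10.2/1.04 = 9.8.

k ≈ 1.04, θ ≈ 9.8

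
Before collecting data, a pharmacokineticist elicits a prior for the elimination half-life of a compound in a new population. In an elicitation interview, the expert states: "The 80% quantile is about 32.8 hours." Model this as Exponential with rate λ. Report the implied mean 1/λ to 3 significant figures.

mean ≈ 20.4 hours

P(T < 32.8) = 1 − e^(−λ·32.8) = 0.8, so λ = −ln(1−0.8)/32.8 = −ln(0.2)/32.8 = 0.0491.
Mean = 1/λ = 20.4 hours.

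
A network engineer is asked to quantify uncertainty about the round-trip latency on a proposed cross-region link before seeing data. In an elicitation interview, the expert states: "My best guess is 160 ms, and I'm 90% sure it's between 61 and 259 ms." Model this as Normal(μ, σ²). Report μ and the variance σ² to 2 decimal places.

A symmetric 90% interval runs μ ± z·σ with z = 1.645.
Half-width = 99, so σ = 99/1.645 = 60.188 and σ² = 3622.56.
μ is the stated best guess, 160.00.

μ = 160.00, σ² = 3622.56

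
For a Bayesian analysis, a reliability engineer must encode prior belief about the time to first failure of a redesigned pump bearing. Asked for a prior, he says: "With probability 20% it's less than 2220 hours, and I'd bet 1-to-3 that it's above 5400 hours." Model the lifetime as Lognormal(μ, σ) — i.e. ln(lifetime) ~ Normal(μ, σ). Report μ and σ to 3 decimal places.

If T ~ Lognormal(μ,σ) then ln T ~ Normal(μ,σ), so the p-quantile of ln T is μ + z_p·σ.
ln(2220) = 7.705 and ln(5400) = 8.594; z_{0.2} = -0.8416, z_{0.75} = 0.6745.
σ = (8.594 − 7.705)/(0.6745 − (-0.8416)) = 0.586.
μ = 7.705 − (-0.8416)·0.586 = 8.199.

μ ≈ 8.199, σ ≈ 0.586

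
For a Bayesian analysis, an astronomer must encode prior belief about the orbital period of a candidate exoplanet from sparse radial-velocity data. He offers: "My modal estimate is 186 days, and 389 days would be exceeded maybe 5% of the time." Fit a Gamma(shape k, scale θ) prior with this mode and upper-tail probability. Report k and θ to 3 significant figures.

k ≈ 6.07, θ ≈ 36.7

Gamma(k,θ) with k>1 has mode (k−1)θ, so θ = 186/(k−1).
Need P(X < 389) = 0.95 with θ tied to k this way. Start at k = 2, θ = 186: P(X<389) ≈ 0.618.
Too low — raise k to concentrate. Iterating converges to k ≈ 6.07.
Then θ = 186/(6.07−1) ≈ 36.7.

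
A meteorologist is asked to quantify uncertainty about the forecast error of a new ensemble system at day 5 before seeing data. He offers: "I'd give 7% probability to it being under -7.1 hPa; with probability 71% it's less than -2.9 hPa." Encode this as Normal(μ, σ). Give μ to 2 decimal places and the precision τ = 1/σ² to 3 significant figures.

The p-quantile of Normal(μ,σ) is μ + z_p·σ, with z_{0.07} = -1.476 and z_{0.71} = 0.5534.
Eliminate σ: μ = (z₂·x₁ − z₁·x₂)/(z₂ − z₁) = (0.5534·-7.1 − (-1.476)·-2.9)/2.029 = -4.05.
Then σ = (x₂ − x₁)/(z₂ − z₁) = (-2.9 − -7.1)/2.029 = 2.07.
Precision τ = 1/σ² = 1/2.07² = 0.233.

μ = -4.05, τ = 0.233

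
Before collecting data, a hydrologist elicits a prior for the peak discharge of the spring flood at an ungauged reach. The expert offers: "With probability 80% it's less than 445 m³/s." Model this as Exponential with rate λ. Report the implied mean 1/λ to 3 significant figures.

mean ≈ 276 m³/s

P(T < 445.0) = 1 − e^(−λ·445.0) = 0.8, so λ = −ln(1−0.8)/445.0 = −ln(0.2)/445.0 = 0.00362.
Mean = 1/λ = 276 m³/s.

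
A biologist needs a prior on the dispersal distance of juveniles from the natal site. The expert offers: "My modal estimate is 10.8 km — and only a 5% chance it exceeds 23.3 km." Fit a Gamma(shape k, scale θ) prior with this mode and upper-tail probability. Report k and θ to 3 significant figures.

k ≈ 5.66, θ ≈ 2.32

Gamma(k,θ) with k>1 has mode (k−1)θ, so θ = 10.8/(k−1).
Need P(X < 23.3) = 0.95 with θ tied to k this way. Start at k = 2, θ = 10.8: P(X<23.3) ≈ 0.635.
Too low — raise k to concentrate. Iterating converges to k ≈ 5.66.
Then θ = 10.8/(5.66−1) ≈ 2.32.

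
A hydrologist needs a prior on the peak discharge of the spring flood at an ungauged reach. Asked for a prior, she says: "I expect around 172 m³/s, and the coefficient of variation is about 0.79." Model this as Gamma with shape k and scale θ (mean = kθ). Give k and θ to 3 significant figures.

k ≈ 1.6, θ ≈ 107

For Gamma(k, scale θ): mean = kθ, variance = kθ², so CV = 1/√k.
CV = 0.79, hence k = 1/CV² = 1.6.
Then θ = mean/k = 172/1.6 = 107.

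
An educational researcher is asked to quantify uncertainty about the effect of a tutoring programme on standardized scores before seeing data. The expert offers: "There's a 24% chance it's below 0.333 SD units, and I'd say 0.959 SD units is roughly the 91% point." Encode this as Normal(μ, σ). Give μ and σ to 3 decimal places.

μ = 0.549, σ = 0.306

The p-quantile of Normal(μ,σ) is μ + z_p·σ, with z_{0.24} = -0.7063 and z_{0.91} = 1.341.
Eliminate σ: μ = (z₂·x₁ − z₁·x₂)/(z₂ − z₁) = (1.341·0.333 − (-0.7063)·0.959)/2.047 = 0.549.
Then σ = (x₂ − x₁)/(z₂ − z₁) = (0.959 − 0.333)/2.047 = 0.306.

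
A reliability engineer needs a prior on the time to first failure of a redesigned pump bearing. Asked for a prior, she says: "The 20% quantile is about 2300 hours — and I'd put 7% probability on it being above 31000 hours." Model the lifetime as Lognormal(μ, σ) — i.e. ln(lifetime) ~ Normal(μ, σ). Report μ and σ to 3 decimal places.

μ ≈ 8.685, σ ≈ 1.122

If T ~ Lognormal(μ,σ) then ln T ~ Normal(μ,σ), so the p-quantile of ln T is μ + z_p·σ.
ln(2300) = 7.741 and ln(31000) = 10.34; z_{0.2} = -0.8416, z_{0.93} = 1.476.
σ = (10.34 − 7.741)/(1.476 − (-0.8416)) = 1.122.
μ = 7.741 − (-0.8416)·1.122 = 8.685.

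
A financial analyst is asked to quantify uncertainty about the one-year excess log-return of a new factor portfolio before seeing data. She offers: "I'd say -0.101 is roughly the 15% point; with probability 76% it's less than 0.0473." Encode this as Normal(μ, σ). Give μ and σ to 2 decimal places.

μ = -0.01, σ = 0.09

For Normal(μ,σ), the p-quantile is μ + z_p·σ. Here z_{0.15} = -1.036, z_{0.76} = 0.7063.
So -0.101 = μ − 1.036σ and 0.0473 = μ + 0.7063σ.
Subtracting: σ = (0.0473 − -0.101)/(0.7063 − (-1.036)) = 0.09.
Then μ = -0.101 − (-1.036)·0.09 = -0.01.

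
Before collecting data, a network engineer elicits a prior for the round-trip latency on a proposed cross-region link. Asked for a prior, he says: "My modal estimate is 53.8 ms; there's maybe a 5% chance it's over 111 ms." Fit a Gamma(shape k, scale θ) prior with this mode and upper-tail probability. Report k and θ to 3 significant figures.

Gamma(k,θ) with k>1 has mode (k−1)θ, so θ = 53.8/(k−1).
Need P(X < 111) = 0.95 with θ tied to k this way. Start at k = 2, θ = 53.8: P(X<111) ≈ 0.611.
Too low — raise k to concentrate. Iterating converges to k ≈ 6.27.
Then θ = 53.8/(6.27−1) ≈ 10.2.

k ≈ 6.27, θ ≈ 10.2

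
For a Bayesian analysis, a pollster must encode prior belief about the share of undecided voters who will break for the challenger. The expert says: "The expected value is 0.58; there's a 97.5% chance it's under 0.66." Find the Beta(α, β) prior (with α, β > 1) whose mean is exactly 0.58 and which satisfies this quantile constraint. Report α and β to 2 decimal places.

α ≈ 81.73, β ≈ 59.18

With mean 0.58 fixed, write α = 0.58s, β = 0.42s where s = α+β.
Need P(θ < 0.66) = 0.975 under Beta(0.58s, 0.42s). Normal approximation: (q−m)/√(m(1−m)/s) ≈ z_{0.975} = 1.96, so s ≈ 0.58·0.42·(1.96)²/(0.66−0.58)² = 146.2.
At s = 146.2: P(θ<0.66) ≈ 0.977. Adjusting to match 0.975 gives s ≈ 140.91.
So α = 0.58·140.91 ≈ 81.73, β = 0.42·140.91 ≈ 59.18.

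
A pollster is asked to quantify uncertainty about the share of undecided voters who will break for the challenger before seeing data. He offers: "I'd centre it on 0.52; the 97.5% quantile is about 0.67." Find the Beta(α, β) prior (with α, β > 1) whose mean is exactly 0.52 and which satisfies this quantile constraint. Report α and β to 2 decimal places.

α ≈ 21.13, β ≈ 19.50

With mean 0.52 fixed, write α = 0.52s, β = 0.48s where s = α+β.
Need P(θ < 0.67) = 0.975 under Beta(0.52s, 0.48s). Normal approximation: (q−m)/√(m(1−m)/s) ≈ z_{0.975} = 1.96, so s ≈ 0.52·0.48·(1.96)²/(0.67−0.52)² = 42.6.
At s = 42.6: P(θ<0.67) ≈ 0.978. Adjusting to match 0.975 gives s ≈ 40.63.
So α = 0.52·40.63 ≈ 21.13, β = 0.48·40.63 ≈ 19.50.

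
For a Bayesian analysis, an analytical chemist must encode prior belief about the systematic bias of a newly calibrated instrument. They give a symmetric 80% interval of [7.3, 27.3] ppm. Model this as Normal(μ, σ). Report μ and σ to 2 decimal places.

A symmetric 80% interval runs μ ± z·σ with z = 1.282.
Half-width = 10, so σ = 10/1.282 = 7.80.
μ is the interval midpoint, 17.30.

μ = 17.30, σ = 7.80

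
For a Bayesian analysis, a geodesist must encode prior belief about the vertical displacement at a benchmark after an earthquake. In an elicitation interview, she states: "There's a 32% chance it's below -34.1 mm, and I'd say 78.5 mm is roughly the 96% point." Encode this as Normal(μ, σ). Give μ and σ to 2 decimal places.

The p-quantile of Normal(μ,σ) is μ + z_p·σ, with z_{0.32} = -0.4677 and z_{0.96} = 1.751.
Eliminate σ: μ = (z₂·x₁ − z₁·x₂)/(z₂ − z₁) = (1.751·-34.1 − (-0.4677)·78.5)/2.218 = -10.36.
Then σ = (x₂ − x₁)/(z₂ − z₁) = (78.5 − -34.1)/2.218 = 50.76.

μ = -10.36, σ = 50.76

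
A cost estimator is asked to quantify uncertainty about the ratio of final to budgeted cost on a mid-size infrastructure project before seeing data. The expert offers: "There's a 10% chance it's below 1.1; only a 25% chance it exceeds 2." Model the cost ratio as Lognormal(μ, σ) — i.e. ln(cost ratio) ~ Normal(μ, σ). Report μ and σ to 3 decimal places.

μ ≈ 0.487, σ ≈ 0.306

If T ~ Lognormal(μ,σ) then ln T ~ Normal(μ,σ), so the p-quantile of ln T is μ + z_p·σ.
ln(1.1) = 0.09531 and ln(2) = 0.6931; z_{0.1} = -1.282, z_{0.75} = 0.6745.
σ = (0.6931 − 0.09531)/(0.6745 − (-1.282)) = 0.306.
μ = 0.09531 − (-1.282)·0.306 = 0.487.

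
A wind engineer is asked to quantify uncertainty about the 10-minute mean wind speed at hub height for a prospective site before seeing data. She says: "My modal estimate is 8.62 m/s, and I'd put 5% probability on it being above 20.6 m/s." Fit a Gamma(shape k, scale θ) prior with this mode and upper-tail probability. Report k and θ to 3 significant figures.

k ≈ 4.6, θ ≈ 2.4

Gamma(k,θ) with k>1 has mode (k−1)θ, so θ = 8.62/(k−1).
Need P(X < 20.6) = 0.95 with θ tied to k this way. Start at k = 2, θ = 8.62: P(X<20.6) ≈ 0.689.
Too low — raise k to concentrate. Iterating converges to k ≈ 4.6.
Then θ = 8.62/(4.6−1) ≈ 2.4.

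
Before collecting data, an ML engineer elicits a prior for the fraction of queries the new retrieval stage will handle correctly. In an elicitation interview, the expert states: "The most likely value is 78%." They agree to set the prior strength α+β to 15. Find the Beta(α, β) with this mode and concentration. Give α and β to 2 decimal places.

α = 11.14, β = 3.86

For α,β > 1 the Beta mode is (α−1)/(α+β−2). With α+β = 15, the mode is (α−1)/13.
Set (α−1)/13 = 0.78 → α = 1 + 0.78·13 = 11.14.
β = 15 − α = 3.86.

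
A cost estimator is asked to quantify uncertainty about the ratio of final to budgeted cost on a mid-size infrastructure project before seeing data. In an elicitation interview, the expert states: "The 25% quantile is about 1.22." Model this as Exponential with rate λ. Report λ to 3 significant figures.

P(T < 1.22) = 1 − e^(−λ·1.22) = 0.25, so λ = −ln(1−0.25)/1.22 = −ln(0.75)/1.22 = 0.236.

λ ≈ 0.236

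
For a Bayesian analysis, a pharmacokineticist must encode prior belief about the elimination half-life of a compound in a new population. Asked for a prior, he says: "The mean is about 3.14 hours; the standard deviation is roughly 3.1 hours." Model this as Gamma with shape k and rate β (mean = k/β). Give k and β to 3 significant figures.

k ≈ 1.03, β ≈ 0.327

For Gamma(k, rate β): mean = k/β, variance = k/β², so CV = 1/√k.
CV = SD/mean = 3.1/3.14 = 0.9873, hence k = 1/CV² = 1.03.
Then β = k/mean = 1.03/3.14 = 0.327.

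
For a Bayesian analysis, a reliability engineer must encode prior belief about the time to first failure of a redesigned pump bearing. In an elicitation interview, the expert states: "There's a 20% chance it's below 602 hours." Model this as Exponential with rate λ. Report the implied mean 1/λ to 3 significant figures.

mean ≈ 2700 hours

P(T < 602.0) = 1 − e^(−λ·602.0) = 0.2, so λ = −ln(1−0.2)/602.0 = −ln(0.8)/602.0 = 0.000371.
Mean = 1/λ = 2700 hours.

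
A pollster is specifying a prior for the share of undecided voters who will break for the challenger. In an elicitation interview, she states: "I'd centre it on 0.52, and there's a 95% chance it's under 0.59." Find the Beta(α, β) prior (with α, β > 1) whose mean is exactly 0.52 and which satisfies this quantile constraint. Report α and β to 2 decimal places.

α ≈ 70.88, β ≈ 65.42

With mean 0.52 fixed, write α = 0.52s, β = 0.48s where s = α+β.
Need P(θ < 0.59) = 0.95 under Beta(0.52s, 0.48s). Normal approximation: (q−m)/√(m(1−m)/s) ≈ z_{0.95} = 1.64, so s ≈ 0.52·0.48·(1.64)²/(0.59−0.52)² = 137.8.
At s = 137.8: P(θ<0.59) ≈ 0.951. Adjusting to match 0.95 gives s ≈ 136.30.
So α = 0.52·136.30 ≈ 70.88, β = 0.48·136.30 ≈ 65.42.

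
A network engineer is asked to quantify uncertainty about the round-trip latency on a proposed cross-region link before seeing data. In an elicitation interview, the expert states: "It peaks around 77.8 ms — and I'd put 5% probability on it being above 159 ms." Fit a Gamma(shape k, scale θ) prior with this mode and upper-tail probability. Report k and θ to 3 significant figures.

Gamma(k,θ) with k>1 has mode (k−1)θ, so θ = 77.8/(k−1).
Need P(X < 159) = 0.95 with θ tied to k this way. Start at k = 2, θ = 77.8: P(X<159) ≈ 0.606.
Too low — raise k to concentrate. Iterating converges to k ≈ 6.42.
Then θ = 77.8/(6.42−1) ≈ 14.4.

k ≈ 6.42, θ ≈ 14.4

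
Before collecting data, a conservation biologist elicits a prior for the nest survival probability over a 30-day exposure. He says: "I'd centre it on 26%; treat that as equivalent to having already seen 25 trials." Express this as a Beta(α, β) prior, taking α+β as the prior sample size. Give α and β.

α = 6.5, β = 18.5

Under the effective-sample-size interpretation, Beta(α, β) has prior mean α/(α+β) and prior sample size α+β.
So α+β = 25 and α/(α+β) = 0.26, giving α = 0.26·25 = 6.5 and β = 25 − 6.5 = 18.5.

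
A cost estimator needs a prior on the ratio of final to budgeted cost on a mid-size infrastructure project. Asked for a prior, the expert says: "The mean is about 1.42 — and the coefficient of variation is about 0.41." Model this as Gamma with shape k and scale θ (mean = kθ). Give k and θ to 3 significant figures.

k ≈ 5.95, θ ≈ 0.239

For Gamma(k, scale θ): mean = kθ, variance = kθ², so CV = 1/√k.
CV = 0.41, hence k = 1/CV² = 5.95.
Then θ = mean/k = 1.42/5.95 = 0.239.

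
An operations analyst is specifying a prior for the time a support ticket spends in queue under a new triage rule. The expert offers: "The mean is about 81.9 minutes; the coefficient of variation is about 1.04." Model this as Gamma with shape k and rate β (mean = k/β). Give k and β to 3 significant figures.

For Gamma(k, rate β): mean = k/β, variance = k/β², so CV = 1/√k.
CV = 1.04, hence k = 1/CV² = 0.925.
Then β = k/mean = 0.925/81.9 = 0.0113.

k ≈ 0.925, β ≈ 0.0113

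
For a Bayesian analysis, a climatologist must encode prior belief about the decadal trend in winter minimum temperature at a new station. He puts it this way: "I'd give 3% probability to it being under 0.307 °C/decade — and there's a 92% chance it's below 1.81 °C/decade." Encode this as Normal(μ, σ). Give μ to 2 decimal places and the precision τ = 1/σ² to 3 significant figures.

The p-quantile of Normal(μ,σ) is μ + z_p·σ, with z_{0.03} = -1.881 and z_{0.92} = 1.405.
Eliminate σ: μ = (z₂·x₁ − z₁·x₂)/(z₂ − z₁) = (1.405·0.307 − (-1.881)·1.81)/3.286 = 1.17.
Then σ = (x₂ − x₁)/(z₂ − z₁) = (1.81 − 0.307)/3.286 = 0.46.
Precision τ = 1/σ² = 1/0.4574² = 4.78.

μ = 1.17, τ = 4.78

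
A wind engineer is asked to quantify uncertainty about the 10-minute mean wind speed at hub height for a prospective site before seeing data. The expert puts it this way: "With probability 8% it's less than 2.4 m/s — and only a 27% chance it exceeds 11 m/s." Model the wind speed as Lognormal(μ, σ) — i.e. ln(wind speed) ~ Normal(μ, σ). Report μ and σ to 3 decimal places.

If T ~ Lognormal(μ,σ) then ln T ~ Normal(μ,σ), so the p-quantile of ln T is μ + z_p·σ.
ln(2.4) = 0.8755 and ln(11) = 2.398; z_{0.08} = -1.405, z_{0.73} = 0.6128.
σ = (2.398 − 0.8755)/(0.6128 − (-1.405)) = 0.754.
μ = 0.8755 − (-1.405)·0.754 = 1.936.

μ ≈ 1.936, σ ≈ 0.754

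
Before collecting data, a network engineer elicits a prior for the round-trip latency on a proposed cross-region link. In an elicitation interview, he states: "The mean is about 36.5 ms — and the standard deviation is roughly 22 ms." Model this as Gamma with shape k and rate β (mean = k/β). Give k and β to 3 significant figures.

k ≈ 2.75, β ≈ 0.0754

For Gamma(k, rate β): mean = k/β, variance = k/β², so CV = 1/√k.
CV = SD/mean = 22/36.5 = 0.6027, hence k = 1/CV² = 2.75.
Then β = k/mean = 2.75/36.5 = 0.0754.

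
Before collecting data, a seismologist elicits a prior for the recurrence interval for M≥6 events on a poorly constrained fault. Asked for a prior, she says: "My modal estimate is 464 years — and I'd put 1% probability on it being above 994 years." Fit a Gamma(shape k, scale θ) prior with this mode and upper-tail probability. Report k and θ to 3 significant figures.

k ≈ 9.35, θ ≈ 55.6

Gamma(k,θ) with k>1 has mode (k−1)θ, so θ = 464/(k−1).
Need P(X < 994) = 0.99 with θ tied to k this way. Start at k = 2, θ = 464: P(X<994) ≈ 0.631.
Too low — raise k to concentrate. Iterating converges to k ≈ 9.35.
Then θ = 464/(9.35−1) ≈ 55.6.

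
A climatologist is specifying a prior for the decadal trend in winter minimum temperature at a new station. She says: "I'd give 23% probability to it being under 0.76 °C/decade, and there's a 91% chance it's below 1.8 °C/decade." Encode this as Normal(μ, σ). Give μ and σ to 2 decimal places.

For Normal(μ,σ), the p-quantile is μ + z_p·σ. Here z_{0.23} = -0.7388, z_{0.91} = 1.341.
So 0.76 = μ − 0.7388σ and 1.8 = μ + 1.341σ.
Subtracting: σ = (1.8 − 0.76)/(1.341 − (-0.7388)) = 0.50.
Then μ = 0.76 − (-0.7388)·0.50 = 1.13.

μ = 1.13, σ = 0.50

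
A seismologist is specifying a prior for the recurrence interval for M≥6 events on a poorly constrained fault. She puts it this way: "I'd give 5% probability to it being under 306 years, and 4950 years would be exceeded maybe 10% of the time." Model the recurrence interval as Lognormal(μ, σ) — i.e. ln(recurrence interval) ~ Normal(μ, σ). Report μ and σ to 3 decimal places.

μ ≈ 7.288, σ ≈ 0.951

If T ~ Lognormal(μ,σ) then ln T ~ Normal(μ,σ), so the p-quantile of ln T is μ + z_p·σ.
ln(306) = 5.724 and ln(4950) = 8.507; z_{0.05} = -1.645, z_{0.9} = 1.282.
σ = (8.507 − 5.724)/(1.282 − (-1.645)) = 0.951.
μ = 5.724 − (-1.645)·0.951 = 7.288.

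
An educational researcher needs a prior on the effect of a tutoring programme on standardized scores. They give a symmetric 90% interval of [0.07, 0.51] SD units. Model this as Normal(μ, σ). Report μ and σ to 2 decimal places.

A symmetric 90% interval runs μ ± z·σ with z = 1.645.
Half-width = 0.22, so σ = 0.22/1.645 = 0.13.
μ is the interval midpoint, 0.29.

μ = 0.29, σ = 0.13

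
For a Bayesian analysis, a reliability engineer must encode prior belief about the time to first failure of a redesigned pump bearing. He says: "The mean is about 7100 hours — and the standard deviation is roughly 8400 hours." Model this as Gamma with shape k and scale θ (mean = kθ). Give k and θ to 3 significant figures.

For Gamma(k, scale θ): mean = kθ, variance = kθ², so CV = 1/√k.
CV = SD/mean = 8400/7100 = 1.183, hence k = 1/CV² = 0.714.
Then θ = mean/k = 7100/0.714 = 9940.

k ≈ 0.714, θ ≈ 9940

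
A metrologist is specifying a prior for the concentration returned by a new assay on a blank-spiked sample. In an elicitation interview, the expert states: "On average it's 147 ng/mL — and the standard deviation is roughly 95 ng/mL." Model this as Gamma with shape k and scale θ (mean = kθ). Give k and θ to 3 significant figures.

k ≈ 2.39, θ ≈ 61.4

For Gamma(k, scale θ): mean = kθ, variance = kθ², so CV = 1/√k.
CV = SD/mean = 95/147 = 0.6463, hence k = 1/CV² = 2.39.
Then θ = mean/k = 147/2.39 = 61.4.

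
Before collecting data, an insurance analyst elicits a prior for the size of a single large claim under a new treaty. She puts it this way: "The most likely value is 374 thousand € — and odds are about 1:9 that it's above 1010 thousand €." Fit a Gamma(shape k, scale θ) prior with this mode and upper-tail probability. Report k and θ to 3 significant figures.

Gamma(k,θ) with k>1 has mode (k−1)θ, so θ = 374/(k−1).
Need P(X < 1010) = 0.9 with θ tied to k this way. Start at k = 2, θ = 374: P(X<1010) ≈ 0.751.
Too low — raise k to concentrate. Iterating converges to k ≈ 2.94.
Then θ = 374/(2.94−1) ≈ 193.

k ≈ 2.94, θ ≈ 193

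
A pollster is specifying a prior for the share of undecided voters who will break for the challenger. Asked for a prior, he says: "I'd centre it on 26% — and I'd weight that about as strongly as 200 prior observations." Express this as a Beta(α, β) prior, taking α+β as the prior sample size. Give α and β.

Under the effective-sample-size interpretation, Beta(α, β) has prior mean α/(α+β) and prior sample size α+β.
So α+β = 200 and α/(α+β) = 0.26, giving α = 0.26·200 = 52 and β = 200 − 52 = 148.

α = 52, β = 148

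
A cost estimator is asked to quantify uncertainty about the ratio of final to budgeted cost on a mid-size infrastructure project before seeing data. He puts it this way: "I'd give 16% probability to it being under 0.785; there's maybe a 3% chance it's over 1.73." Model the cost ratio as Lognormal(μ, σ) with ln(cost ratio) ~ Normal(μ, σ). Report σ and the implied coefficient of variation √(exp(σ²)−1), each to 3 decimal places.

σ ≈ 0.275, CV ≈ 0.280

If T ~ Lognormal(μ,σ) then ln T ~ Normal(μ,σ), so the p-quantile of ln T is μ + z_p·σ.
ln(0.785) = -0.2421 and ln(1.73) = 0.5481; z_{0.16} = -0.9945, z_{0.97} = 1.881.
σ = (0.5481 − -0.2421)/(1.881 − (-0.9945)) = 0.275.
μ = -0.2421 − (-0.9945)·0.275 = 0.031.
CV = √(exp(σ²)−1) = √(exp(0.0755)−1) = 0.280.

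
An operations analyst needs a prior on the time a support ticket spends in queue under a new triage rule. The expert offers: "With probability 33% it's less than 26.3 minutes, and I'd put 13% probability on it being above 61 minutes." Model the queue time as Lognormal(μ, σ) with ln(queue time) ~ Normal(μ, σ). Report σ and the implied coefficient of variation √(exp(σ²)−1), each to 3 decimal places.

σ ≈ 0.537, CV ≈ 0.578

If T ~ Lognormal(μ,σ) then ln T ~ Normal(μ,σ), so the p-quantile of ln T is μ + z_p·σ.
ln(26.3) = 3.27 and ln(61) = 4.111; z_{0.33} = -0.4399, z_{0.87} = 1.126.
σ = (4.111 − 3.27)/(1.126 − (-0.4399)) = 0.537.
μ = 3.27 − (-0.4399)·0.537 = 3.506.
CV = √(exp(σ²)−1) = √(exp(0.2885)−1) = 0.578.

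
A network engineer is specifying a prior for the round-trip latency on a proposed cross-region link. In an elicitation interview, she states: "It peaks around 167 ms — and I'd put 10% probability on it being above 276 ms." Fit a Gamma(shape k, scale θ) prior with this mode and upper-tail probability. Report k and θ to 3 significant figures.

Gamma(k,θ) with k>1 has mode (k−1)θ, so θ = 167/(k−1).
Need P(X < 276) = 0.9 with θ tied to k this way. Start at k = 2, θ = 167: P(X<276) ≈ 0.492.
Too low — raise k to concentrate. Iterating converges to k ≈ 8.48.
Then θ = 167/(8.48−1) ≈ 22.3.

k ≈ 8.48, θ ≈ 22.3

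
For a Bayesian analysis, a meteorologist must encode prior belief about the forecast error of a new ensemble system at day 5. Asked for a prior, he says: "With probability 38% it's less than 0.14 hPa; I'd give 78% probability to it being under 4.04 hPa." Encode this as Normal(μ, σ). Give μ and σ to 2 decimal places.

The p-quantile of Normal(μ,σ) is μ + z_p·σ, with z_{0.38} = -0.3055 and z_{0.78} = 0.7722.
Eliminate σ: μ = (z₂·x₁ − z₁·x₂)/(z₂ − z₁) = (0.7722·0.14 − (-0.3055)·4.04)/1.078 = 1.25.
Then σ = (x₂ − x₁)/(z₂ − z₁) = (4.04 − 0.14)/1.078 = 3.62.

μ = 1.25, σ = 3.62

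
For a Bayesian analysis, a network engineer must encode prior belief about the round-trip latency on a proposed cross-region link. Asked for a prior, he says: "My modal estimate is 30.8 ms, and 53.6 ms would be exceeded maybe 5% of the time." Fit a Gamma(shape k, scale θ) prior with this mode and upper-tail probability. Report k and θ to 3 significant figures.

k ≈ 10.1, θ ≈ 3.39

Gamma(k,θ) with k>1 has mode (k−1)θ, so θ = 30.8/(k−1).
Need P(X < 53.6) = 0.95 with θ tied to k this way. Start at k = 2, θ = 30.8: P(X<53.6) ≈ 0.519.
Too low — raise k to concentrate. Iterating converges to k ≈ 10.1.
Then θ = 30.8/(10.1−1) ≈ 3.39.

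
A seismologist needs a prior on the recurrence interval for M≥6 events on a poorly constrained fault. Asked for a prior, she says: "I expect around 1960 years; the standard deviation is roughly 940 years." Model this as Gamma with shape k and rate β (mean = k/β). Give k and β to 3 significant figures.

For Gamma(k, rate β): mean = k/β, variance = k/β², so CV = 1/√k.
CV = SD/mean = 940/1960 = 0.4796, hence k = 1/CV² = 4.35.
Then β = k/mean = 4.35/1960 = 0.00222.

k ≈ 4.35, β ≈ 0.00222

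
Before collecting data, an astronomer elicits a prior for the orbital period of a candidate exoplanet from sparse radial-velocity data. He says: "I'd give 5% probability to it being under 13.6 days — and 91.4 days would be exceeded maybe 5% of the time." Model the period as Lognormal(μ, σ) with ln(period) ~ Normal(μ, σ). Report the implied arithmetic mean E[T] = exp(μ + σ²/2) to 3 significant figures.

If T ~ Lognormal(μ,σ) then ln T ~ Normal(μ,σ), so the p-quantile of ln T is μ + z_p·σ.
ln(13.6) = 2.61 and ln(91.4) = 4.515; z_{0.05} = -1.645, z_{0.95} = 1.645.
σ = (4.515 − 2.61)/(1.645 − (-1.645)) = 0.579.
μ = 2.61 − (-1.645)·0.579 = 3.563.
E[T] = exp(μ + σ²/2) = exp(3.563 + 0.1677) = 41.7 days.

E[T] ≈ 41.7 days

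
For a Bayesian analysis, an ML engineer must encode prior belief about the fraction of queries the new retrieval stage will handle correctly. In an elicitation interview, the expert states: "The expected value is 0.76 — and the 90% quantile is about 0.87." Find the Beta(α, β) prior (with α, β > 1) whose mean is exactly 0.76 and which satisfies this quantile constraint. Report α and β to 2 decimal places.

With mean 0.76 fixed, write α = 0.76s, β = 0.24s where s = α+β.
Need P(θ < 0.87) = 0.9 under Beta(0.76s, 0.24s). Normal approximation: (q−m)/√(m(1−m)/s) ≈ z_{0.9} = 1.28, so s ≈ 0.76·0.24·(1.28)²/(0.87−0.76)² = 24.8.
At s = 24.8: P(θ<0.87) ≈ 0.917. Adjusting to match 0.9 gives s ≈ 21.66.
So α = 0.76·21.66 ≈ 16.46, β = 0.24·21.66 ≈ 5.20.

α ≈ 16.46, β ≈ 5.20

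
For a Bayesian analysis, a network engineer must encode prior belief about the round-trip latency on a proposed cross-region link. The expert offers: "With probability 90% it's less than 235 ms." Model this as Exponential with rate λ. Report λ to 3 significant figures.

P(T < 235.0) = 1 − e^(−λ·235.0) = 0.9, so λ = −ln(1−0.9)/235.0 = −ln(0.1)/235.0 = 0.0098.

λ ≈ 0.0098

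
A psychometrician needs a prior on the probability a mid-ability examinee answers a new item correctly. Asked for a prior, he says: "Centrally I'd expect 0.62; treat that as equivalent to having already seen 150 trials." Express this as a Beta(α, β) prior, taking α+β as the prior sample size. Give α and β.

α = 93, β = 57

Under the effective-sample-size interpretation, Beta(α, β) has prior mean α/(α+β) and prior sample size α+β.
So α+β = 150 and α/(α+β) = 0.62, giving α = 0.62·150 = 93 and β = 150 − 93 = 57.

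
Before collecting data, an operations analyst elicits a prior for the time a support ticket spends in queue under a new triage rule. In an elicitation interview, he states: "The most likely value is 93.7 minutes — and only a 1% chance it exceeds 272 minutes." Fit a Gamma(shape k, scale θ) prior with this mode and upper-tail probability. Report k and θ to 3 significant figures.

Gamma(k,θ) with k>1 has mode (k−1)θ, so θ = 93.7/(k−1).
Need P(X < 272) = 0.99 with θ tied to k this way. Start at k = 2, θ = 93.7: P(X<272) ≈ 0.786.
Too low — raise k to concentrate. Iterating converges to k ≈ 4.99.
Then θ = 93.7/(4.99−1) ≈ 23.5.

k ≈ 4.99, θ ≈ 23.5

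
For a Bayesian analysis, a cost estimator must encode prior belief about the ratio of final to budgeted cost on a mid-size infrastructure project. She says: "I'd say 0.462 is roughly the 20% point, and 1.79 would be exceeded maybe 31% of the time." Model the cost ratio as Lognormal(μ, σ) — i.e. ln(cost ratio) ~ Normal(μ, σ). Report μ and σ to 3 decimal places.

If T ~ Lognormal(μ,σ) then ln T ~ Normal(μ,σ), so the p-quantile of ln T is μ + z_p·σ.
ln(0.462) = -0.7722 and ln(1.79) = 0.5822; z_{0.2} = -0.8416, z_{0.69} = 0.4959.
σ = (0.5822 − -0.7722)/(0.4959 − (-0.8416)) = 1.013.
μ = -0.7722 − (-0.8416)·1.013 = 0.080.

μ ≈ 0.080, σ ≈ 1.013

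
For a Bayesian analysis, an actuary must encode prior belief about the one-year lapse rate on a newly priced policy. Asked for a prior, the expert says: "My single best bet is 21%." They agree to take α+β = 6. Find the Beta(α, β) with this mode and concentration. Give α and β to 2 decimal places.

For α,β > 1 the Beta mode is (α−1)/(α+β−2). With α+β = 6, the mode is (α−1)/4.
Set (α−1)/4 = 0.21 → α = 1 + 0.21·4 = 1.84.
β = 6 − α = 4.16.

α = 1.84, β = 4.16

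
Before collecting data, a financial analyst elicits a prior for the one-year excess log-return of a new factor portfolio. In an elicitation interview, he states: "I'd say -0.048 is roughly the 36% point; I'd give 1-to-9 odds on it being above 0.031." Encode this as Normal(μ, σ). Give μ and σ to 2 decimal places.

The p-quantile of Normal(μ,σ) is μ + z_p·σ, with z_{0.36} = -0.3585 and z_{0.9} = 1.282.
Eliminate σ: μ = (z₂·x₁ − z₁·x₂)/(z₂ − z₁) = (1.282·-0.048 − (-0.3585)·0.031)/1.64 = -0.03.
Then σ = (x₂ − x₁)/(z₂ − z₁) = (0.031 − -0.048)/1.64 = 0.05.

μ = -0.03, σ = 0.05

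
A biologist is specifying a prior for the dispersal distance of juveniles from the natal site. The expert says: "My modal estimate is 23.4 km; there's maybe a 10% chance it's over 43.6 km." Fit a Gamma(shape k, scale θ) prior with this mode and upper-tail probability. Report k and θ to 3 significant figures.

k ≈ 5.93, θ ≈ 4.75

Gamma(k,θ) with k>1 has mode (k−1)θ, so θ = 23.4/(k−1).
Need P(X < 43.6) = 0.9 with θ tied to k this way. Start at k = 2, θ = 23.4: P(X<43.6) ≈ 0.556.
Too low — raise k to concentrate. Iterating converges to k ≈ 5.93.
Then θ = 23.4/(5.93−1) ≈ 4.75.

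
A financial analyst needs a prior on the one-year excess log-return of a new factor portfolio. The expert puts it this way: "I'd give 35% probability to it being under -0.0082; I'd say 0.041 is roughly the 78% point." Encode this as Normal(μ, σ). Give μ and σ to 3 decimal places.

The p-quantile of Normal(μ,σ) is μ + z_p·σ, with z_{0.35} = -0.3853 and z_{0.78} = 0.7722.
Eliminate σ: μ = (z₂·x₁ − z₁·x₂)/(z₂ − z₁) = (0.7722·-0.0082 − (-0.3853)·0.041)/1.158 = 0.008.
Then σ = (x₂ − x₁)/(z₂ − z₁) = (0.041 − -0.0082)/1.158 = 0.043.

μ = 0.008, σ = 0.043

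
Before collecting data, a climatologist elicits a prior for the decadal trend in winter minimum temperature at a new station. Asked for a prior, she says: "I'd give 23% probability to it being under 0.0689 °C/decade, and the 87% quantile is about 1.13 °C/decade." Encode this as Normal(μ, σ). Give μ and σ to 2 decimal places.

The p-quantile of Normal(μ,σ) is μ + z_p·σ, with z_{0.23} = -0.7388 and z_{0.87} = 1.126.
Eliminate σ: μ = (z₂·x₁ − z₁·x₂)/(z₂ − z₁) = (1.126·0.0689 − (-0.7388)·1.13)/1.865 = 0.49.
Then σ = (x₂ − x₁)/(z₂ − z₁) = (1.13 − 0.0689)/1.865 = 0.57.

μ = 0.49, σ = 0.57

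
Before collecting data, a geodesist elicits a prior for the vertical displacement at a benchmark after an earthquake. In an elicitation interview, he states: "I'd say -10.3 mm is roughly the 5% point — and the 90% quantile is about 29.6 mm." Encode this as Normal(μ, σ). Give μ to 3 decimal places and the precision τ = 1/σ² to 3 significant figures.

For Normal(μ,σ), the p-quantile is μ + z_p·σ. Here z_{0.05} = -1.645, z_{0.9} = 1.282.
So -10.3 = μ − 1.645σ and 29.6 = μ + 1.282σ.
Subtracting: σ = (29.6 − -10.3)/(1.282 − (-1.645)) = 13.634.
Then μ = -10.3 − (-1.645)·13.634 = 12.127.
Precision τ = 1/σ² = 1/13.63² = 0.00538.

μ = 12.127, τ = 0.00538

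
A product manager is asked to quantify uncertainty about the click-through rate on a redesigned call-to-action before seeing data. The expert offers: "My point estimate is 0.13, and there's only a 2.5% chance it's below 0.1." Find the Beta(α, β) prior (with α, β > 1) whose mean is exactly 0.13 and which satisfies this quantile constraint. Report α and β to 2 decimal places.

With mean 0.13 fixed, write α = 0.13s, β = 0.87s where s = α+β.
Need P(θ < 0.1) = 0.025 under Beta(0.13s, 0.87s). Normal approximation: (q−m)/√(m(1−m)/s) ≈ z_{0.025} = -1.96, so s ≈ 0.13·0.87·(-1.96)²/(0.1−0.13)² = 482.7.
At s = 482.7: P(θ<0.1) ≈ 0.019. Adjusting to match 0.025 gives s ≈ 432.26.
So α = 0.13·432.26 ≈ 56.19, β = 0.87·432.26 ≈ 376.07.

α ≈ 56.19, β ≈ 376.07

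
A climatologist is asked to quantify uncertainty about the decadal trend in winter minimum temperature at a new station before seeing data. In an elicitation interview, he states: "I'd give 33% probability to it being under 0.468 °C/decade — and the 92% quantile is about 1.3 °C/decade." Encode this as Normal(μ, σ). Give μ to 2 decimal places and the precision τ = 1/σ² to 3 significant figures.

The p-quantile of Normal(μ,σ) is μ + z_p·σ, with z_{0.33} = -0.4399 and z_{0.92} = 1.405.
Eliminate σ: μ = (z₂·x₁ − z₁·x₂)/(z₂ − z₁) = (1.405·0.468 − (-0.4399)·1.3)/1.845 = 0.67.
Then σ = (x₂ − x₁)/(z₂ − z₁) = (1.3 − 0.468)/1.845 = 0.45.
Precision τ = 1/σ² = 1/0.451² = 4.92.

μ = 0.67, τ = 4.92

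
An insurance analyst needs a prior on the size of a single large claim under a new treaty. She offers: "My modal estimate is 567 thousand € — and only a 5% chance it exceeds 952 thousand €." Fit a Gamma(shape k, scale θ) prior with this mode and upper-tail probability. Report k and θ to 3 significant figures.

Gamma(k,θ) with k>1 has mode (k−1)θ, so θ = 567/(k−1).
Need P(X < 952) = 0.95 with θ tied to k this way. Start at k = 2, θ = 567: P(X<952) ≈ 0.500.
Too low — raise k to concentrate. Iterating converges to k ≈ 11.4.
Then θ = 567/(11.4−1) ≈ 54.5.

k ≈ 11.4, θ ≈ 54.5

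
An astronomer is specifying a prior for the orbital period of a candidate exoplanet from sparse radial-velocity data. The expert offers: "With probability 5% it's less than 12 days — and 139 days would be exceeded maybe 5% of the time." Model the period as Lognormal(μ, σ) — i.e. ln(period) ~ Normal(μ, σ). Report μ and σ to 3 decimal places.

If T ~ Lognormal(μ,σ) then ln T ~ Normal(μ,σ), so the p-quantile of ln T is μ + z_p·σ.
ln(12) = 2.485 and ln(139) = 4.934; z_{0.05} = -1.645, z_{0.95} = 1.645.
σ = (4.934 − 2.485)/(1.645 − (-1.645)) = 0.745.
μ = 2.485 − (-1.645)·0.745 = 3.710.

μ ≈ 3.710, σ ≈ 0.745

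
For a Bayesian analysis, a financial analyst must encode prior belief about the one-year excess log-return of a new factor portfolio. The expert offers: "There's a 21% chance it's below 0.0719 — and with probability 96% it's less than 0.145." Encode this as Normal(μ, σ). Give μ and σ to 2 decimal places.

The p-quantile of Normal(μ,σ) is μ + z_p·σ, with z_{0.21} = -0.8064 and z_{0.96} = 1.751.
Eliminate σ: μ = (z₂·x₁ − z₁·x₂)/(z₂ − z₁) = (1.751·0.0719 − (-0.8064)·0.145)/2.557 = 0.09.
Then σ = (x₂ − x₁)/(z₂ − z₁) = (0.145 − 0.0719)/2.557 = 0.03.

μ = 0.09, σ = 0.03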